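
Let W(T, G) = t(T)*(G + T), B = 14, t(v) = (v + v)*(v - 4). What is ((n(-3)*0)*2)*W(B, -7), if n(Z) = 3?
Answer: 0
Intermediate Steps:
t(v) = 2*v*(-4 + v) (t(v) = (2*v)*(-4 + v) = 2*v*(-4 + v))
W(T, G) = 2*T*(-4 + T)*(G + T) (W(T, G) = (2*T*(-4 + T))*(G + T) = 2*T*(-4 + T)*(G + T))
((n(-3)*0)*2)*W(B, -7) = ((3*0)*2)*(2*14*(-4 + 14)*(-7 + 14)) = (0*2)*(2*14*10*7) = 0*1960 = 0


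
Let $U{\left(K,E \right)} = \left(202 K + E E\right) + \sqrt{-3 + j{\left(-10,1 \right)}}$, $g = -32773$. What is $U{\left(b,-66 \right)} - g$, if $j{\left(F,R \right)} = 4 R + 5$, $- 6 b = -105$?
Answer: $40664 + \sqrt{6} \approx 40666.0$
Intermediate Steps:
$b = \frac{35}{2}$ ($b = \left(- \frac{1}{6}\right) \left(-105\right) = \frac{35}{2} \approx 17.5$)
$j{\left(F,R \right)} = 5 + 4 R$
$U{\left(K,E \right)} = \sqrt{6} + E^{2} + 202 K$ ($U{\left(K,E \right)} = \left(202 K + E E\right) + \sqrt{-3 + \left(5 + 4 \cdot 1\right)} = \left(202 K + E^{2}\right) + \sqrt{-3 + \left(5 + 4\right)} = \left(E^{2} + 202 K\right) + \sqrt{-3 + 9} = \left(E^{2} + 202 K\right) + \sqrt{6} = \sqrt{6} + E^{2} + 202 K$)
$U{\left(b,-66 \right)} - g = \left(\sqrt{6} + \left(-66\right)^{2} + 202 \cdot \frac{35}{2}\right) - -32773 = \left(\sqrt{6} + 4356 + 3535\right) + 32773 = \left(7891 + \sqrt{6}\right) + 32773 = 40664 + \sqrt{6}$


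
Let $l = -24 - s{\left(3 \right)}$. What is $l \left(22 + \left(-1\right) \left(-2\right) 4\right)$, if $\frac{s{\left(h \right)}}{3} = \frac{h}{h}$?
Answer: $-810$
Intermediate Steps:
$s{\left(h \right)} = 3$ ($s{\left(h \right)} = 3 \frac{h}{h} = 3 \cdot 1 = 3$)
$l = -27$ ($l = -24 - 3 = -27$)
$l \left(22 + \left(-1\right) \left(-2\right) 4\right) = - 27 \left(22 + \left(-1\right) \left(-2\right) 4\right) = - 27 \left(22 + 2 \cdot 4\right) = - 27 \left(22 + 8\right) = \left(-27\right) 30 = -810$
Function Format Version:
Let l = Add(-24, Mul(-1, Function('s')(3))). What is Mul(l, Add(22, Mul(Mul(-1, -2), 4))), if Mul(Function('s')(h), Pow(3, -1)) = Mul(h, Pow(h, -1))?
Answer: -810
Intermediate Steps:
Function('s')(h) = 3 (Function('s')(h) = Mul(3, Mul(h, Pow(h, -1))) = Mul(3, 1) = 3)
l = -27 (l = Add(-24, Mul(-1, 3)) = Add(-24, -3) = -27)
Mul(l, Add(22, Mul(Mul(-1, -2), 4))) = Mul(-27, Add(22, Mul(Mul(-1, -2), 4))) = Mul(-27, Add(22, Mul(2, 4))) = Mul(-27, Add(22, 8)) = Mul(-27, 30) = -810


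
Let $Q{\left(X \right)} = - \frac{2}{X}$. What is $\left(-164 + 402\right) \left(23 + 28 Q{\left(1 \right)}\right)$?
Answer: $-7854$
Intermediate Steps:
$\left(-164 + 402\right) \left(23 + 28 Q{\left(1 \right)}\right) = \left(-164 + 402\right) \left(23 + 28 \left(- \frac{2}{1}\right)\right) = 238 \left(23 + 28 \left(\left(-2\right) 1\right)\right) = 238 \left(23 + 28 \left(-2\right)\right) = 238 \left(23 - 56\right) = 238 \left(-33\right) = -7854$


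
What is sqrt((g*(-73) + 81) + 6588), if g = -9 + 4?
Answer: sqrt(7034) ≈ 83.869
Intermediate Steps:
g = -5
sqrt((g*(-73) + 81) + 6588) = sqrt((-5*(-73) + 81) + 6588) = sqrt((365 + 81) + 6588) = sqrt(446 + 6588) = sqrt(7034)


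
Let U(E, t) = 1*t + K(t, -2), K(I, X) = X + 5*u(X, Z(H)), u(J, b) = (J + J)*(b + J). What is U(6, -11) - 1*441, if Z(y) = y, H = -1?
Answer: -394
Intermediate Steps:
u(J, b) = 2*J*(J + b) (u(J, b) = (2*J)*(J + b) = 2*J*(J + b))
K(I, X) = X + 10*X*(-1 + X) (K(I, X) = X + 5*(2*X*(X - 1)) = X + 5*(2*X*(-1 + X)) = X + 10*X*(-1 + X))
U(E, t) = 58 + t (U(E, t) = 1*t - 2*(-9 + 10*(-2)) = t - 2*(-9 - 20) = t - 2*(-29) = t + 58 = 58 + t)
U(6, -11) - 1*441 = (58 - 11) - 1*441 = 47 - 441 = -394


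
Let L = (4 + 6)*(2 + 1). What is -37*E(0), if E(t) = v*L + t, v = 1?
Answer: -1110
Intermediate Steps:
L = 30 (L = 10*3 = 30)
E(t) = 30 + t (E(t) = 1*30 + t = 30 + t)
-37*E(0) = -37*(30 + 0) = -37*30 = -1110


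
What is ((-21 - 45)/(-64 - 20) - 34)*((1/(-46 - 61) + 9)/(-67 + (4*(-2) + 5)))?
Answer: 44733/10486 ≈ 4.2660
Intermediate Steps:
((-21 - 45)/(-64 - 20) - 34)*((1/(-46 - 61) + 9)/(-67 + (4*(-2) + 5))) = (-66/(-84) - 34)*((1/(-107) + 9)/(-67 + (-8 + 5))) = (-66*(-1/84) - 34)*((-1/107 + 9)/(-67 - 3)) = (11/14 - 34)*((962/107)/(-70)) = -223665*(-1)/(749*70) = -465/14*(-481/3745) = 44733/10486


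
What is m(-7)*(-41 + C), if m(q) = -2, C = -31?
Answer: 144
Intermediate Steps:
m(-7)*(-41 + C) = -2*(-41 - 31) = -2*(-72) = 144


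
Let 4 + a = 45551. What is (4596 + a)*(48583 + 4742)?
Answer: 2673875475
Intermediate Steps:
a = 45547 (a = -4 + 45551 = 45547)
(4596 + a)*(48583 + 4742) = (4596 + 45547)*(48583 + 4742) = 50143*53325 = 2673875475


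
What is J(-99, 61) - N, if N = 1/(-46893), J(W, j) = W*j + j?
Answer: -280326353/46893 ≈ -5978.0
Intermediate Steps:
J(W, j) = j + W*j
N = -1/46893 ≈ -2.1325e-5
J(-99, 61) - N = 61*(1 - 99) - 1*(-1/46893) = 61*(-98) + 1/46893 = -5978 + 1/46893 = -280326353/46893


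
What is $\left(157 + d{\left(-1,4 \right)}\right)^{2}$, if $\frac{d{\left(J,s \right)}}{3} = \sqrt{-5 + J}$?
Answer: $24595 + 942 i \sqrt{6} \approx 24595.0 + 2307.4 i$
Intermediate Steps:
$d{\left(J,s \right)} = 3 \sqrt{-5 + J}$
$\left(157 + d{\left(-1,4 \right)}\right)^{2} = \left(157 + 3 \sqrt{-5 - 1}\right)^{2} = \left(157 + 3 \sqrt{-6}\right)^{2} = \left(157 + 3 i \sqrt{6}\right)^{2}$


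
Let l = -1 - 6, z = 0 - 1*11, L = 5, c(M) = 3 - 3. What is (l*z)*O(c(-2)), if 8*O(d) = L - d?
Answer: 385/8 ≈ 48.125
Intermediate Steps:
c(M) = 0
z = -11 (z = 0 - 11 = -11)
l = -7
O(d) = 5/8 - d/8 (O(d) = (5 - d)/8 = 5/8 - d/8)
(l*z)*O(c(-2)) = (-7*(-11))*(5/8 - ⅛*0) = 77*(5/8 + 0) = 77*(5/8) = 385/8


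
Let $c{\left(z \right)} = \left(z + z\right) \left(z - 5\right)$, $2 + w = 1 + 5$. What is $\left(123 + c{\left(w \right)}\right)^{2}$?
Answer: $13225$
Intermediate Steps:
$w = 4$ ($w = -2 + \left(1 + 5\right) = -2 + 6 = 4$)
$c{\left(z \right)} = 2 z \left(-5 + z\right)$
$\left(123 + c{\left(w \right)}\right)^{2} = \left(123 + 2 \cdot 4 \left(-5 + 4\right)\right)^{2} = \left(123 + 2 \cdot 4 \left(-1\right)\right)^{2} = \left(123 - 8\right)^{2} = 115^{2} = 13225$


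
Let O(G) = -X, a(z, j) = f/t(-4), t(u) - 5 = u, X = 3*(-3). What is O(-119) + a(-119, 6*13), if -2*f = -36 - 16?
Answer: 35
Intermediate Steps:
X = -9
t(u) = 5 + u
f = 26 (f = -(-36 - 16)/2 = -½*(-52) = 26)
a(z, j) = 26 (a(z, j) = 26/(5 - 4) = 26/1 = 26*1 = 26)
O(G) = 9 (O(G) = -1*(-9) = 9)
O(-119) + a(-119, 6*13) = 9 + 26 = 35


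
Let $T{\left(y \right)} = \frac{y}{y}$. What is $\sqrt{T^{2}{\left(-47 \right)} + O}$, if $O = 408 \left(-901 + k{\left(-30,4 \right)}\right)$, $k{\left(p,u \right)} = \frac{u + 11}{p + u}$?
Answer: $\frac{i \sqrt{62165363}}{13} \approx 606.5 i$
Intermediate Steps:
$T{\left(y \right)} = 1$
$k{\left(p,u \right)} = \frac{11 + u}{p + u}$
$O = - \frac{4781964}{13}$ ($O = 408 \left(-901 + \frac{11 + 4}{-30 + 4}\right) = 408 \left(-901 + \frac{1}{-26} \cdot 15\right) = 408 \left(-901 - \frac{15}{26}\right) = 408 \left(- \frac{23441}{26}\right) = - \frac{4781964}{13} \approx -3.6784 \cdot 10^{5}$)
$\sqrt{T^{2}{\left(-47 \right)} + O} = \sqrt{1^{2} - \frac{4781964}{13}} = \sqrt{1 - \frac{4781964}{13}} = \sqrt{- \frac{4781951}{13}} = \frac{i \sqrt{62165363}}{13}$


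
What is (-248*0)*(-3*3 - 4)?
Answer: 0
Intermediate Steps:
(-248*0)*(-3*3 - 4) = (-31*0)*(-9 - 4) = 0*(-13) = 0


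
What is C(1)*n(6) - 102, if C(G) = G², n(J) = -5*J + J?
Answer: -126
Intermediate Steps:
n(J) = -4*J
C(1)*n(6) - 102 = 1²*(-4*6) - 102 = 1*(-24) - 102 = -24 - 102 = -126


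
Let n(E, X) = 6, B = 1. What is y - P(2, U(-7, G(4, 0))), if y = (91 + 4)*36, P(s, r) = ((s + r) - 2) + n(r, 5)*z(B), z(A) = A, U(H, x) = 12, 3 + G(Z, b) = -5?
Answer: 3402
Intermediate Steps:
G(Z, b) = -8 (G(Z, b) = -3 - 5 = -8)
P(s, r) = 4 + r + s (P(s, r) = ((s + r) - 2) + 6*1 = ((r + s) - 2) + 6 = (-2 + r + s) + 6 = 4 + r + s)
y = 3420 (y = 95*36 = 3420)
y - P(2, U(-7, G(4, 0))) = 3420 - (4 + 12 + 2) = 3420 - 1*18 = 3420 - 18 = 3402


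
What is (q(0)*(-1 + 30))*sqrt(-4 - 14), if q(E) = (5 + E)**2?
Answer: 2175*I*sqrt(2) ≈ 3075.9*I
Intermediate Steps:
(q(0)*(-1 + 30))*sqrt(-4 - 14) = ((5 + 0)**2*(-1 + 30))*sqrt(-4 - 14) = (5**2*29)*sqrt(-18) = (25*29)*(3*I*sqrt(2)) = 725*(3*I*sqrt(2)) = 2175*I*sqrt(2)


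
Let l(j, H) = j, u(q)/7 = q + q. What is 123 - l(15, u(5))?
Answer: 108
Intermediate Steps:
u(q) = 14*q (u(q) = 7*(q + q) = 7*(2*q) = 14*q)
123 - l(15, u(5)) = 123 - 1*15 = 123 - 15 = 108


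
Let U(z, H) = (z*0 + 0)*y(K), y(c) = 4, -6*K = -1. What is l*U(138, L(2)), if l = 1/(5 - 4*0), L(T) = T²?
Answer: 0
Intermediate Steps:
K = ⅙ (K = -⅙*(-1) = ⅙ ≈ 0.16667)
l = ⅕ (l = 1/(5 + 0) = 1/5 = ⅕ ≈ 0.20000)
U(z, H) = 0 (U(z, H) = (z*0 + 0)*4 = (0 + 0)*4 = 0*4 = 0)
l*U(138, L(2)) = (⅕)*0 = 0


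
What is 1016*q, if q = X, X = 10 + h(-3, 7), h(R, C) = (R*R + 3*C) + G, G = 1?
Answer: 41656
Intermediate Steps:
h(R, C) = 1 + R² + 3*C (h(R, C) = (R*R + 3*C) + 1 = (R² + 3*C) + 1 = 1 + R² + 3*C)
X = 41 (X = 10 + (1 + (-3)² + 3*7) = 10 + (1 + 9 + 21) = 10 + 31 = 41)
q = 41
1016*q = 1016*41 = 41656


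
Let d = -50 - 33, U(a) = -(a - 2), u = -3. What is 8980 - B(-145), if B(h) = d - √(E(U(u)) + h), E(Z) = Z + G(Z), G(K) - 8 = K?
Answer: 9063 + I*√127 ≈ 9063.0 + 11.269*I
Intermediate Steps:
U(a) = 2 - a (U(a) = -(-2 + a) = 2 - a)
G(K) = 8 + K
E(Z) = 8 + 2*Z (E(Z) = Z + (8 + Z) = 8 + 2*Z)
d = -83
B(h) = -83 - √(18 + h) (B(h) = -83 - √((8 + 2*(2 - 1*(-3))) + h) = -83 - √((8 + 2*(2 + 3)) + h) = -83 - √((8 + 2*5) + h) = -83 - √((8 + 10) + h) = -83 - √(18 + h))
8980 - B(-145) = 8980 - (-83 - √(18 - 145)) = 8980 - (-83 - √(-127)) = 8980 - (-83 - I*√127) = 8980 + (83 + I*√127) = 9063 + I*√127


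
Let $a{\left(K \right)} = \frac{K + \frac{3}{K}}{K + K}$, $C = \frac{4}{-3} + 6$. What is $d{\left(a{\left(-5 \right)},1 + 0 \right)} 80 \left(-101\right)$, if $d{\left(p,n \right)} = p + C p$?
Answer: $- \frac{384608}{15} \approx -25641.0$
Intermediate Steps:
$C = \frac{14}{3}$ ($C = 4 \left(- \frac{1}{3}\right) + 6 = - \frac{4}{3} + 6 = \frac{14}{3} \approx 4.6667$)
$a{\left(K \right)} = \frac{K + \frac{3}{K}}{2 K}$
$d{\left(p,n \right)} = \frac{17 p}{3}$ ($d{\left(p,n \right)} = p + \frac{14 p}{3} = \frac{17 p}{3}$)
$d{\left(a{\left(-5 \right)},1 + 0 \right)} 80 \left(-101\right) = \frac{17 \frac{3 + \left(-5\right)^{2}}{2 \cdot 25}}{3} \cdot 80 \left(-101\right) = \frac{17 \cdot \frac{1}{2} \cdot \frac{1}{25} \left(3 + 25\right)}{3} \cdot 80 \left(-101\right) = \frac{17 \cdot \frac{1}{2} \cdot \frac{1}{25} \cdot 28}{3} \cdot 80 \left(-101\right) = \frac{17}{3} \cdot \frac{14}{25} \cdot 80 \left(-101\right) = \frac{238}{75} \cdot 80 \left(-101\right) = \frac{3808}{15} \left(-101\right) = - \frac{384608}{15}$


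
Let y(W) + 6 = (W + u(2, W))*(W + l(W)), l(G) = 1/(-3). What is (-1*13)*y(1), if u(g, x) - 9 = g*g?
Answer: -130/3 ≈ -43.333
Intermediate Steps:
u(g, x) = 9 + g² (u(g, x) = 9 + g*g = 9 + g²)
l(G) = -⅓
y(W) = -6 + (13 + W)*(-⅓ + W) (y(W) = -6 + (W + (9 + 2²))*(W - ⅓) = -6 + (W + (9 + 4))*(-⅓ + W) = -6 + (W + 13)*(-⅓ + W) = -6 + (13 + W)*(-⅓ + W))
(-1*13)*y(1) = (-1*13)*(-31/3 + 1² + (38/3)*1) = -13*(-31/3 + 1 + 38/3) = -13*10/3 = -130/3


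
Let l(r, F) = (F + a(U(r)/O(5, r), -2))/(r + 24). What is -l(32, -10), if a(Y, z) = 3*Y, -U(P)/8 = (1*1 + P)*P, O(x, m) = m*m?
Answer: 139/224 ≈ 0.62054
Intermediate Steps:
O(x, m) = m**2
U(P) = -8*P*(1 + P) (U(P) = -8*(1*1 + P)*P = -8*(1 + P)*P = -8*P*(1 + P))
l(r, F) = (F - 24*(1 + r)/r)/(24 + r) (l(r, F) = (F + 3*((-8*r*(1 + r))/(r**2)))/(r + 24) = (F + 3*((-8*r*(1 + r))/r**2))/(24 + r) = (F + 3*(-8*(1 + r)/r))/(24 + r) = (F - 24*(1 + r)/r)/(24 + r))
-l(32, -10) = -(-24 - 24*32 - 10*32)/(32*(24 + 32)) = -(-24 - 768 - 320)/(32*56) = -(-1112)/(32*56) = -1*(-139/224) = 139/224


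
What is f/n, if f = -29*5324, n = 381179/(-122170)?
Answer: 18862559320/381179 ≈ 49485.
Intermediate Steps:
n = -381179/122170 (n = 381179*(-1/122170) = -381179/122170 ≈ -3.1201)
f = -154396
f/n = -154396/(-381179/122170) = -154396*(-122170/381179) = 18862559320/381179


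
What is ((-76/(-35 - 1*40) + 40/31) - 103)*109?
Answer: -25518971/2325 ≈ -10976.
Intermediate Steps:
((-76/(-35 - 1*40) + 40/31) - 103)*109 = ((-76/(-35 - 40) + 40*(1/31)) - 103)*109 = ((-76/(-75) + 40/31) - 103)*109 = ((-76*(-1/75) + 40/31) - 103)*109 = ((76/75 + 40/31) - 103)*109 = (5356/2325 - 103)*109 = -234119/2325*109 = -25518971/2325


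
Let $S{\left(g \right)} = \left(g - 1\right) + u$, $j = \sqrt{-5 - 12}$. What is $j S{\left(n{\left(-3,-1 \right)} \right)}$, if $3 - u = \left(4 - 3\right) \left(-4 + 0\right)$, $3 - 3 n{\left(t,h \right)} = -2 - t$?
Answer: $\frac{20 i \sqrt{17}}{3} \approx 27.487 i$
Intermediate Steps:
$n{\left(t,h \right)} = \frac{5}{3} + \frac{t}{3}$ ($n{\left(t,h \right)} = 1 - \frac{-2 - t}{3} = 1 + \left(\frac{2}{3} + \frac{t}{3}\right) = \frac{5}{3} + \frac{t}{3}$)
$j = i \sqrt{17}$ ($j = \sqrt{-17} = i \sqrt{17} \approx 4.1231 i$)
$u = 7$ ($u = 3 - \left(4 - 3\right) \left(-4 + 0\right) = 3 - 1 \left(-4\right) = 3 - -4 = 3 + 4 = 7$)
$S{\left(g \right)} = 6 + g$ ($S{\left(g \right)} = \left(g - 1\right) + 7 = \left(-1 + g\right) + 7 = 6 + g$)
$j S{\left(n{\left(-3,-1 \right)} \right)} = i \sqrt{17} \left(6 + \left(\frac{5}{3} + \frac{1}{3} \left(-3\right)\right)\right) = i \sqrt{17} \left(6 + \left(\frac{5}{3} - 1\right)\right) = i \sqrt{17} \left(6 + \frac{2}{3}\right) = i \sqrt{17} \cdot \frac{20}{3} = \frac{20 i \sqrt{17}}{3}$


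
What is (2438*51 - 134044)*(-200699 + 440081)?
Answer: -2323441692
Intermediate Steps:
(2438*51 - 134044)*(-200699 + 440081) = (124338 - 134044)*239382 = -9706*239382 = -2323441692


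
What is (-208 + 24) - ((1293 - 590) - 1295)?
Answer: 408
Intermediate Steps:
(-208 + 24) - ((1293 - 590) - 1295) = -184 - (703 - 1295) = -184 - 1*(-592) = -184 + 592 = 408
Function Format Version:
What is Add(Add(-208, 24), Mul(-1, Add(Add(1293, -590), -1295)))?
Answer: 408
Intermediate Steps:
Add(Add(-208, 24), Mul(-1, Add(Add(1293, -590), -1295))) = Add(-184, Mul(-1, Add(703, -1295))) = Add(-184, Mul(-1, -592)) = Add(-184, 592) = 408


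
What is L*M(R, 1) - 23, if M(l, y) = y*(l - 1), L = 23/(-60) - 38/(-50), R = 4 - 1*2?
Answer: -6787/300 ≈ -22.623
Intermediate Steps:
R = 2 (R = 4 - 2 = 2)
L = 113/300 (L = 23*(-1/60) - 38*(-1/50) = -23/60 + 19/25 = 113/300 ≈ 0.37667)
M(l, y) = y*(-1 + l)
L*M(R, 1) - 23 = 113*(1*(-1 + 2))/300 - 23 = 113*(1*1)/300 - 23 = (113/300)*1 - 23 = 113/300 - 23 = -6787/300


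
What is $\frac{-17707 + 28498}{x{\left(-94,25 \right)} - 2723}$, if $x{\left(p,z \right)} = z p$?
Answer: $- \frac{3597}{1691} \approx -2.1271$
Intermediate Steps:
$x{\left(p,z \right)} = p z$
$\frac{-17707 + 28498}{x{\left(-94,25 \right)} - 2723} = \frac{-17707 + 28498}{\left(-94\right) 25 - 2723} = \frac{10791}{-2350 - 2723} = \frac{10791}{-5073} = 10791 \left(- \frac{1}{5073}\right) = - \frac{3597}{1691}$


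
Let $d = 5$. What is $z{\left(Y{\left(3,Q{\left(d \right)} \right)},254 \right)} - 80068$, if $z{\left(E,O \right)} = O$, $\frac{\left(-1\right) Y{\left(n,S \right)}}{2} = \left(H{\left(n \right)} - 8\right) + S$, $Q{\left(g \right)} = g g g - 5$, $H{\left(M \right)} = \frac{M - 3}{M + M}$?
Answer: $-79814$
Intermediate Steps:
$H{\left(M \right)} = \frac{-3 + M}{2 M}$
$Q{\left(g \right)} = -5 + g^{3}$ ($Q{\left(g \right)} = g^{2} g - 5 = g^{3} - 5 = -5 + g^{3}$)
$Y{\left(n,S \right)} = 16 - 2 S - \frac{-3 + n}{n}$ ($Y{\left(n,S \right)} = - 2 \left(\left(\frac{-3 + n}{2 n} - 8\right) + S\right) = - 2 \left(\left(-8 + \frac{-3 + n}{2 n}\right) + S\right) = - 2 \left(-8 + S + \frac{-3 + n}{2 n}\right) = 16 - 2 S - \frac{-3 + n}{n}$)
$z{\left(Y{\left(3,Q{\left(d \right)} \right)},254 \right)} - 80068 = 254 - 80068 = -79814$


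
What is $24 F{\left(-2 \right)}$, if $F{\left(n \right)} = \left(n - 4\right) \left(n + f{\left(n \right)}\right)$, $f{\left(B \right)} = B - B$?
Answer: $288$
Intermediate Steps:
$f{\left(B \right)} = 0$
$F{\left(n \right)} = n \left(-4 + n\right)$ ($F{\left(n \right)} = \left(n - 4\right) \left(n + 0\right) = \left(-4 + n\right) n = n \left(-4 + n\right)$)
$24 F{\left(-2 \right)} = 24 \left(- 2 \left(-4 - 2\right)\right) = 24 \left(\left(-2\right) \left(-6\right)\right) = 24 \cdot 12 = 288$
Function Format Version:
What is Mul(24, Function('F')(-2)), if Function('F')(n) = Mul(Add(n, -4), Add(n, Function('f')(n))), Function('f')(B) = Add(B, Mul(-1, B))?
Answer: 288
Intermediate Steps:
Function('f')(B) = 0
Function('F')(n) = Mul(n, Add(-4, n)) (Function('F')(n) = Mul(Add(n, -4), Add(n, 0)) = Mul(Add(-4, n), n) = Mul(n, Add(-4, n)))
Mul(24, Function('F')(-2)) = Mul(24, Mul(-2, Add(-4, -2))) = Mul(24, Mul(-2, -6)) = Mul(24, 12) = 288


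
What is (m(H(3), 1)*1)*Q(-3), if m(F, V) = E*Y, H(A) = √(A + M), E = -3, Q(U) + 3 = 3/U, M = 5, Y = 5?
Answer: 60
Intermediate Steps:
Q(U) = -3 + 3/U
H(A) = √(5 + A) (H(A) = √(A + 5) = √(5 + A))
m(F, V) = -15 (m(F, V) = -3*5 = -15)
(m(H(3), 1)*1)*Q(-3) = (-15*1)*(-3 + 3/(-3)) = -15*(-3 + 3*(-⅓)) = -15*(-3 - 1) = -15*(-4) = 60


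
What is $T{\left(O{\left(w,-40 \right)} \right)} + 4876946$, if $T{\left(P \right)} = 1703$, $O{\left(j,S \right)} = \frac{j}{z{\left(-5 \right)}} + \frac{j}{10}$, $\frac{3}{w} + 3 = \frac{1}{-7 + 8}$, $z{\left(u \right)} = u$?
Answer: $4878649$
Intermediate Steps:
$w = - \frac{3}{2}$ ($w = \frac{3}{-3 + \frac{1}{-7 + 8}} = \frac{3}{-3 + 1^{-1}} = \frac{3}{-3 + 1} = \frac{3}{-2} = 3 \left(- \frac{1}{2}\right) = - \frac{3}{2} \approx -1.5$)
$O{\left(j,S \right)} = - \frac{j}{10}$ ($O{\left(j,S \right)} = \frac{j}{-5} + \frac{j}{10} = j \left(- \frac{1}{5}\right) + j \frac{1}{10} = - \frac{j}{5} + \frac{j}{10} = - \frac{j}{10}$)
$T{\left(O{\left(w,-40 \right)} \right)} + 4876946 = 1703 + 4876946 = 4878649$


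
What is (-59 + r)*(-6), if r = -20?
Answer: 474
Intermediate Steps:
(-59 + r)*(-6) = (-59 - 20)*(-6) = -79*(-6) = 474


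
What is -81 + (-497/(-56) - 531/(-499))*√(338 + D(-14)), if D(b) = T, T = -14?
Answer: 195417/1996 ≈ 97.904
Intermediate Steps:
D(b) = -14
-81 + (-497/(-56) - 531/(-499))*√(338 + D(-14)) = -81 + (-497/(-56) - 531/(-499))*√(338 - 14) = -81 + (-497*(-1/56) - 531*(-1/499))*√324 = -81 + (71/8 + 531/499)*18 = -81 + (39677/3992)*18 = -81 + 357093/1996 = 195417/1996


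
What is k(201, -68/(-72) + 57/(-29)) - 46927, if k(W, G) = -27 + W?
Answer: -46753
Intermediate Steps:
k(201, -68/(-72) + 57/(-29)) - 46927 = (-27 + 201) - 46927 = 174 - 46927 = -46753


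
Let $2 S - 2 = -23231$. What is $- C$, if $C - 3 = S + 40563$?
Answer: $- \frac{57903}{2} \approx -28952.0$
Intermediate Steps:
$S = - \frac{23229}{2}$ ($S = 1 + \frac{1}{2} \left(-23231\right) = 1 - \frac{23231}{2} = - \frac{23229}{2} \approx -11615.0$)
$C = \frac{57903}{2}$ ($C = 3 + \left(- \frac{23229}{2} + 40563\right) = 3 + \frac{57897}{2} = \frac{57903}{2} \approx 28952.0$)
$- C = \left(-1\right) \frac{57903}{2} = - \frac{57903}{2}$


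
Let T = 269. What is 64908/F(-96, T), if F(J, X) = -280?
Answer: -16227/70 ≈ -231.81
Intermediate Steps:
64908/F(-96, T) = 64908/(-280) = 64908*(-1/280) = -16227/70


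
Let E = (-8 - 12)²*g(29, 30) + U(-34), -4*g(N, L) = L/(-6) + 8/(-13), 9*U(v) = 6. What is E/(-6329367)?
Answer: -21926/246845313 ≈ -8.8825e-5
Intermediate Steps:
U(v) = ⅔ (U(v) = (⅑)*6 = ⅔)
g(N, L) = 2/13 + L/24 (g(N, L) = -(L/(-6) + 8/(-13))/4 = -(L*(-⅙) + 8*(-1/13))/4 = -(-L/6 - 8/13)/4 = -(-8/13 - L/6)/4 = 2/13 + L/24)
E = 21926/39 (E = (-8 - 12)²*(2/13 + (1/24)*30) + ⅔ = (-20)²*(2/13 + 5/4) + ⅔ = 400*(73/52) + ⅔ = 7300/13 + ⅔ = 21926/39 ≈ 562.21)
E/(-6329367) = (21926/39)/(-6329367) = (21926/39)*(-1/6329367) = -21926/246845313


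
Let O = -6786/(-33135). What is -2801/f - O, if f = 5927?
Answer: -44343919/65463715 ≈ -0.67738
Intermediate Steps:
O = 2262/11045 (O = -6786*(-1/33135) = 2262/11045 ≈ 0.20480)
-2801/f - O = -2801/5927 - 1*2262/11045 = -2801*1/5927 - 2262/11045 = -2801/5927 - 2262/11045 = -44343919/65463715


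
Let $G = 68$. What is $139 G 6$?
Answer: $56712$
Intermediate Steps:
$139 G 6 = 139 \cdot 68 \cdot 6 = 9452 \cdot 6 = 56712$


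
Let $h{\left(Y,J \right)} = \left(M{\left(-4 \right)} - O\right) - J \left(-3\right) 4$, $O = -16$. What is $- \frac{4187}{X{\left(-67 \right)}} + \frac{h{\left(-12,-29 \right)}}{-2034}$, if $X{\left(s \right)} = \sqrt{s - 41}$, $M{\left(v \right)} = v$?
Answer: $\frac{56}{339} + \frac{4187 i \sqrt{3}}{18} \approx 0.16519 + 402.89 i$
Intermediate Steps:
$X{\left(s \right)} = \sqrt{-41 + s}$
$h{\left(Y,J \right)} = 12 + 12 J$ ($h{\left(Y,J \right)} = \left(-4 - -16\right) - J \left(-3\right) 4 = \left(-4 + 16\right) - - 3 J 4 = 12 - - 12 J = 12 + 12 J$)
$- \frac{4187}{X{\left(-67 \right)}} + \frac{h{\left(-12,-29 \right)}}{-2034} = - \frac{4187}{\sqrt{-41 - 67}} + \frac{12 + 12 \left(-29\right)}{-2034} = - \frac{4187}{\sqrt{-108}} + \left(12 - 348\right) \left(- \frac{1}{2034}\right) = - \frac{4187}{6 i \sqrt{3}} - - \frac{56}{339} = - 4187 \left(- \frac{i \sqrt{3}}{18}\right) + \frac{56}{339} = \frac{4187 i \sqrt{3}}{18} + \frac{56}{339} = \frac{56}{339} + \frac{4187 i \sqrt{3}}{18}$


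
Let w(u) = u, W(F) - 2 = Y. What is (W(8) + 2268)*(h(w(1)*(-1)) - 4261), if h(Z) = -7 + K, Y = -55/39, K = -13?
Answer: -126253825/13 ≈ -9.7118e+6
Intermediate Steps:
Y = -55/39 (Y = -55*1/39 = -55/39 ≈ -1.4103)
W(F) = 23/39 (W(F) = 2 - 55/39 = 23/39)
h(Z) = -20 (h(Z) = -7 - 13 = -20)
(W(8) + 2268)*(h(w(1)*(-1)) - 4261) = (23/39 + 2268)*(-20 - 4261) = (88475/39)*(-4281) = -126253825/13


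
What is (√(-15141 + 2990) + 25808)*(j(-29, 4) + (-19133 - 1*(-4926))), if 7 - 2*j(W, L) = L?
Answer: -366615544 - 28411*I*√12151/2 ≈ -3.6662e+8 - 1.5659e+6*I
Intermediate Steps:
j(W, L) = 7/2 - L/2
(√(-15141 + 2990) + 25808)*(j(-29, 4) + (-19133 - 1*(-4926))) = (√(-15141 + 2990) + 25808)*((7/2 - ½*4) + (-19133 - 1*(-4926))) = (√(-12151) + 25808)*((7/2 - 2) + (-19133 + 4926)) = (I*√12151 + 25808)*(3/2 - 14207) = (25808 + I*√12151)*(-28411/2) = -366615544 - 28411*I*√12151/2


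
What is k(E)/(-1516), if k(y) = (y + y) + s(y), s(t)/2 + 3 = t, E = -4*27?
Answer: 219/758 ≈ 0.28892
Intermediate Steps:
E = -108
s(t) = -6 + 2*t
k(y) = -6 + 4*y (k(y) = (y + y) + (-6 + 2*y) = 2*y + (-6 + 2*y) = -6 + 4*y)
k(E)/(-1516) = (-6 + 4*(-108))/(-1516) = (-6 - 432)*(-1/1516) = -438*(-1/1516) = 219/758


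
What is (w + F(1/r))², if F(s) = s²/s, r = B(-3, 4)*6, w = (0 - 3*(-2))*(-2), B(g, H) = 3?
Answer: 46225/324 ≈ 142.67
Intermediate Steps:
w = -12 (w = (0 + 6)*(-2) = 6*(-2) = -12)
r = 18 (r = 3*6 = 18)
F(s) = s
(w + F(1/r))² = (-12 + 1/18)² = (-215/18)² = 46225/324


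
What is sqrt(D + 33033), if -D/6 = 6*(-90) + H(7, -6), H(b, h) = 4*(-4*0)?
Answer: sqrt(36273) ≈ 190.45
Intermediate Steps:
H(b, h) = 0 (H(b, h) = 4*0 = 0)
D = 3240 (D = -6*(6*(-90) + 0) = -6*(-540 + 0) = -6*(-540) = 3240)
sqrt(D + 33033) = sqrt(3240 + 33033) = sqrt(36273)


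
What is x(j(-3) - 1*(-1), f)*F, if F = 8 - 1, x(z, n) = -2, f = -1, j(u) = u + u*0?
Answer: -14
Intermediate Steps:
j(u) = u (j(u) = u + 0 = u)
F = 7
x(j(-3) - 1*(-1), f)*F = -2*7 = -14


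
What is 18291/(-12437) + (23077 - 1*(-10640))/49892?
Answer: -493236243/620506804 ≈ -0.79489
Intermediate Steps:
18291/(-12437) + (23077 - 1*(-10640))/49892 = 18291*(-1/12437) + (23077 + 10640)*(1/49892) = -18291/12437 + 33717*(1/49892) = -18291/12437 + 33717/49892 = -493236243/620506804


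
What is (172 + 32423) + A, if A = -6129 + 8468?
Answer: 34934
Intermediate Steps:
A = 2339
(172 + 32423) + A = (172 + 32423) + 2339 = 32595 + 2339 = 34934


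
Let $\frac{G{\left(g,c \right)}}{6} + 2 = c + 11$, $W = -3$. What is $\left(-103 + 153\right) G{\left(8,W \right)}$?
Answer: $1800$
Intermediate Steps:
$G{\left(g,c \right)} = 54 + 6 c$ ($G{\left(g,c \right)} = -12 + 6 \left(c + 11\right) = -12 + 6 \left(11 + c\right) = -12 + \left(66 + 6 c\right) = 54 + 6 c$)
$\left(-103 + 153\right) G{\left(8,W \right)} = \left(-103 + 153\right) \left(54 + 6 \left(-3\right)\right) = 50 \left(54 - 18\right) = 50 \cdot 36 = 1800$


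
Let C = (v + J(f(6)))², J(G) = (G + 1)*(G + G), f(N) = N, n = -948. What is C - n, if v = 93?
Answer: 32277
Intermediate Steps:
J(G) = 2*G*(1 + G) (J(G) = (1 + G)*(2*G) = 2*G*(1 + G))
C = 31329 (C = (93 + 2*6*(1 + 6))² = (93 + 2*6*7)² = (93 + 84)² = 177² = 31329)
C - n = 31329 - 1*(-948) = 31329 + 948 = 32277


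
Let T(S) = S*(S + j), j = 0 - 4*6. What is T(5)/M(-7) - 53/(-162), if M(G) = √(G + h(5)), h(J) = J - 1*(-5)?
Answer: 53/162 - 95*√3/3 ≈ -54.521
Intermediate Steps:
h(J) = 5 + J (h(J) = J + 5 = 5 + J)
j = -24 (j = 0 - 24 = -24)
T(S) = S*(-24 + S) (T(S) = S*(S - 24) = S*(-24 + S))
M(G) = √(10 + G) (M(G) = √(G + (5 + 5)) = √(G + 10) = √(10 + G))
T(5)/M(-7) - 53/(-162) = (5*(-24 + 5))/(√(10 - 7)) - 53/(-162) = (5*(-19))/(√3) - 53*(-1/162) = -95*√3/3 + 53/162 = 53/162 - 95*√3/3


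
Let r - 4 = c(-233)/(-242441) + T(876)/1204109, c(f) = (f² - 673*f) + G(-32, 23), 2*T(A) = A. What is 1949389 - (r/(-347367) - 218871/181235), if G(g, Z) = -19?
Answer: 11942081333373394646705411261/6126059978329413189635 ≈ 1.9494e+6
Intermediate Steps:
T(A) = A/2
c(f) = -19 + f² - 673*f (c(f) = (f² - 673*f) - 19 = -19 + f² - 673*f)
r = 913645625823/291925390069 (r = 4 + ((-19 + (-233)² - 673*(-233))/(-242441) + ((½)*876)/1204109) = 4 + ((-19 + 54289 + 156809)*(-1/242441) + 438*(1/1204109)) = 4 + (211079*(-1/242441) + 438/1204109) = 4 + (-211079/242441 + 438/1204109) = 4 - 254055934453/291925390069 = 913645625823/291925390069 ≈ 3.1297)
1949389 - (r/(-347367) - 218871/181235) = 1949389 - ((913645625823/291925390069)/(-347367) - 218871/181235) = 1949389 - ((913645625823/291925390069)*(-1/347367) - 218871*1/181235) = 1949389 - (-304548541941/33801748990699441 - 218871/181235) = 1949389 - 1*(-7398277798198376028246/6126059978329413189635) = 1949389 + 7398277798198376028246/6126059978329413189635 = 11942081333373394646705411261/6126059978329413189635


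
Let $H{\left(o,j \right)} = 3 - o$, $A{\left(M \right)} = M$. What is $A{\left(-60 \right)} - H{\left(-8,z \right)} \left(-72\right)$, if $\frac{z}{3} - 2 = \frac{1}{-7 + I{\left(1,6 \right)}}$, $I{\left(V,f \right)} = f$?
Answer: $732$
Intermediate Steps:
$z = 3$ ($z = 6 + \frac{3}{-7 + 6} = 6 + \frac{3}{-1} = 6 + 3 \left(-1\right) = 6 - 3 = 3$)
$A{\left(-60 \right)} - H{\left(-8,z \right)} \left(-72\right) = -60 - \left(3 - -8\right) \left(-72\right) = -60 - \left(3 + 8\right) \left(-72\right) = -60 - 11 \left(-72\right) = -60 - -792 = -60 + 792 = 732$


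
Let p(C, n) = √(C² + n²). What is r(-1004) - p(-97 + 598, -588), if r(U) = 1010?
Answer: 1010 - 3*√66305 ≈ 237.51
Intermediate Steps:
r(-1004) - p(-97 + 598, -588) = 1010 - √((-97 + 598)² + (-588)²) = 1010 - √(501² + 345744) = 1010 - √(251001 + 345744) = 1010 - √596745 = 1010 - 3*√66305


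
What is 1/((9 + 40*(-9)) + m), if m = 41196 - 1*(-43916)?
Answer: 1/84761 ≈ 1.1798e-5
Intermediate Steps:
m = 85112 (m = 41196 + 43916 = 85112)
1/((9 + 40*(-9)) + m) = 1/((9 + 40*(-9)) + 85112) = 1/((9 - 360) + 85112) = 1/(-351 + 85112) = 1/84761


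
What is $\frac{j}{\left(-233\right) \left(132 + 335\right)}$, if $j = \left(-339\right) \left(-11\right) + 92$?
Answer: $- \frac{3821}{108811} \approx -0.035116$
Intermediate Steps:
$j = 3821$ ($j = 3729 + 92 = 3821$)
$\frac{j}{\left(-233\right) \left(132 + 335\right)} = \frac{3821}{\left(-233\right) \left(132 + 335\right)} = \frac{3821}{\left(-233\right) 467} = \frac{3821}{-108811} = 3821 \left(- \frac{1}{108811}\right) = - \frac{3821}{108811}$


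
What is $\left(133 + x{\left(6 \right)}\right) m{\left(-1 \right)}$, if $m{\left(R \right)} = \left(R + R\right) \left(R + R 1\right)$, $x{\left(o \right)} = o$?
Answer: $556$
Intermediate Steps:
$m{\left(R \right)} = 4 R^{2}$ ($m{\left(R \right)} = 2 R \left(R + R\right) = 2 R 2 R = 4 R^{2}$)
$\left(133 + x{\left(6 \right)}\right) m{\left(-1 \right)} = \left(133 + 6\right) 4 \left(-1\right)^{2} = 139 \cdot 4 \cdot 1 = 139 \cdot 4 = 556$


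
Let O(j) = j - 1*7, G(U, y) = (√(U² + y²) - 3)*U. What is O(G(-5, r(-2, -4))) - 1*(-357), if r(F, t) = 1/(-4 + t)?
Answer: 365 - 5*√1601/8 ≈ 339.99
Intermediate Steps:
G(U, y) = U*(-3 + √(U² + y²)) (G(U, y) = (-3 + √(U² + y²))*U = U*(-3 + √(U² + y²)))
O(j) = -7 + j (O(j) = j - 7 = -7 + j)
O(G(-5, r(-2, -4))) - 1*(-357) = (-7 - 5*(-3 + √((-5)² + (1/(-4 - 4))²))) - 1*(-357) = (-7 - 5*(-3 + √(25 + (1/(-8))²))) + 357 = (-7 - 5*(-3 + √(25 + (-⅛)²))) + 357 = (-7 - 5*(-3 + √(25 + 1/64))) + 357 = (-7 - 5*(-3 + √(1601/64))) + 357 = (-7 - 5*(-3 + √1601/8)) + 357 = (-7 + (15 - 5*√1601/8)) + 357 = (8 - 5*√1601/8) + 357 = 365 - 5*√1601/8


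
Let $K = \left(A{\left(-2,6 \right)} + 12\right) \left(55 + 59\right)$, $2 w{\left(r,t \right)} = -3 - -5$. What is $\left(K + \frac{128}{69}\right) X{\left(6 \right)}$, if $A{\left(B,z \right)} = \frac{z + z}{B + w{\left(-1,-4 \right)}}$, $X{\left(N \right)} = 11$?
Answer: $\frac{1408}{69} \approx 20.406$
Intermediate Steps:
$w{\left(r,t \right)} = 1$ ($w{\left(r,t \right)} = \frac{-3 - -5}{2} = \frac{-3 + 5}{2} = \frac{1}{2} \cdot 2 = 1$)
$A{\left(B,z \right)} = \frac{2 z}{1 + B}$ ($A{\left(B,z \right)} = \frac{z + z}{B + 1} = \frac{2 z}{1 + B}$)
$K = 0$ ($K = \left(2 \cdot 6 \frac{1}{1 - 2} + 12\right) \left(55 + 59\right) = \left(2 \cdot 6 \frac{1}{-1} + 12\right) 114 = \left(2 \cdot 6 \left(-1\right) + 12\right) 114 = \left(-12 + 12\right) 114 = 0 \cdot 114 = 0$)
$\left(K + \frac{128}{69}\right) X{\left(6 \right)} = \left(0 + \frac{128}{69}\right) 11 = \frac{128}{69} \cdot 11 = \frac{1408}{69}$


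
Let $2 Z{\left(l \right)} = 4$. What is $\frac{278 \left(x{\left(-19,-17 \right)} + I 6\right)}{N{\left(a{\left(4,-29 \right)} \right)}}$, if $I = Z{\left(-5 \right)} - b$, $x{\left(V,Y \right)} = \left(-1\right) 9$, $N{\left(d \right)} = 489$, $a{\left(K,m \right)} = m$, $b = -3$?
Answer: $\frac{1946}{163} \approx 11.939$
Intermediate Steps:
$Z{\left(l \right)} = 2$ ($Z{\left(l \right)} = \frac{1}{2} \cdot 4 = 2$)
$x{\left(V,Y \right)} = -9$
$I = 5$ ($I = 2 - -3 = 2 + 3 = 5$)
$\frac{278 \left(x{\left(-19,-17 \right)} + I 6\right)}{N{\left(a{\left(4,-29 \right)} \right)}} = \frac{278 \left(-9 + 5 \cdot 6\right)}{489} = 278 \left(-9 + 30\right) \frac{1}{489} = 278 \cdot 21 \cdot \frac{1}{489} = 5838 \cdot \frac{1}{489} = \frac{1946}{163}$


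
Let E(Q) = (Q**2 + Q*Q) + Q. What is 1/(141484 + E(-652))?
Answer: 1/991040 ≈ 1.0090e-6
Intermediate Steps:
E(Q) = Q + 2*Q**2 (E(Q) = (Q**2 + Q**2) + Q = 2*Q**2 + Q = Q + 2*Q**2)
1/(141484 + E(-652)) = 1/(141484 - 652*(1 + 2*(-652))) = 1/(141484 - 652*(1 - 1304)) = 1/(141484 - 652*(-1303)) = 1/(141484 + 849556) = 1/991040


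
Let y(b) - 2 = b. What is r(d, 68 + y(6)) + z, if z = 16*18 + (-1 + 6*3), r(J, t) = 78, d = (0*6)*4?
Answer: 383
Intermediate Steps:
y(b) = 2 + b
d = 0 (d = 0*4 = 0)
z = 305 (z = 288 + (-1 + 18) = 288 + 17 = 305)
r(d, 68 + y(6)) + z = 78 + 305 = 383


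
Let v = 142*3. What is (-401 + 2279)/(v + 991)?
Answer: 1878/1417 ≈ 1.3253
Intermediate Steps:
v = 426
(-401 + 2279)/(v + 991) = (-401 + 2279)/(426 + 991) = 1878/1417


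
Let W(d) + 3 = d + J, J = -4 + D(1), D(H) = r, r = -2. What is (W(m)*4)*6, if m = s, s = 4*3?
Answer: 72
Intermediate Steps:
D(H) = -2
s = 12
J = -6 (J = -4 - 2 = -6)
m = 12
W(d) = -9 + d (W(d) = -3 + (d - 6) = -3 + (-6 + d) = -9 + d)
(W(m)*4)*6 = ((-9 + 12)*4)*6 = (3*4)*6 = 12*6 = 72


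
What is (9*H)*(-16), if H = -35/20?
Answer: 252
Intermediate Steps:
H = -7/4 (H = -35*1/20 = -7/4 ≈ -1.7500)
(9*H)*(-16) = (9*(-7/4))*(-16) = -63/4*(-16) = 252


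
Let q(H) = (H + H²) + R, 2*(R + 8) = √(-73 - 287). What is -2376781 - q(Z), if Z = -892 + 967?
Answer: -2382473 - 3*I*√10 ≈ -2.3825e+6 - 9.4868*I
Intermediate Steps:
Z = 75
R = -8 + 3*I*√10 (R = -8 + √(-73 - 287)/2 = -8 + √(-360)/2 = -8 + (6*I*√10)/2 = -8 + 3*I*√10 ≈ -8.0 + 9.4868*I)
q(H) = -8 + H + H² + 3*I*√10 (q(H) = (H + H²) + (-8 + 3*I*√10) = -8 + H + H² + 3*I*√10)
-2376781 - q(Z) = -2376781 - (-8 + 75 + 75² + 3*I*√10) = -2376781 - (-8 + 75 + 5625 + 3*I*√10) = -2376781 - (5692 + 3*I*√10) = -2376781 + (-5692 - 3*I*√10) = -2382473 - 3*I*√10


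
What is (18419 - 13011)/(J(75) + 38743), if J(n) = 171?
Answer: 2704/19457 ≈ 0.13897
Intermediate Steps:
(18419 - 13011)/(J(75) + 38743) = (18419 - 13011)/(171 + 38743) = 5408/38914 = 5408*(1/38914) = 2704/19457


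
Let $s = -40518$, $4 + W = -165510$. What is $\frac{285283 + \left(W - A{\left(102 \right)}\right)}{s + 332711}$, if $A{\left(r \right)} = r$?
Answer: $\frac{119667}{292193} \approx 0.40955$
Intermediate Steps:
$W = -165514$ ($W = -4 - 165510 = -165514$)
$\frac{285283 + \left(W - A{\left(102 \right)}\right)}{s + 332711} = \frac{285283 - 165616}{-40518 + 332711} = \frac{285283 - 165616}{292193} = \left(285283 - 165616\right) \frac{1}{292193} = 119667 \cdot \frac{1}{292193} = \frac{119667}{292193}$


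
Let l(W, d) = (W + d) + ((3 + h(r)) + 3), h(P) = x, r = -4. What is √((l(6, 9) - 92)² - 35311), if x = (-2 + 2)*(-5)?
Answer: I*√30270 ≈ 173.98*I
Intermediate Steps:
x = 0 (x = 0*(-5) = 0)
h(P) = 0
l(W, d) = 6 + W + d (l(W, d) = (W + d) + ((3 + 0) + 3) = (W + d) + (3 + 3) = (W + d) + 6 = 6 + W + d)
√((l(6, 9) - 92)² - 35311) = √(((6 + 6 + 9) - 92)² - 35311) = √((21 - 92)² - 35311) = √((-71)² - 35311) = √(5041 - 35311) = √(-30270) = I*√30270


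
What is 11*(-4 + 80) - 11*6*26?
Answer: -880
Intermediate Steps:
11*(-4 + 80) - 11*6*26 = 11*76 - 66*26 = 836 - 1*1716 = 836 - 1716 = -880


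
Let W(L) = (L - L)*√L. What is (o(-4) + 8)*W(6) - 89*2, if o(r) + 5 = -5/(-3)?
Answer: -178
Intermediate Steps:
o(r) = -10/3 (o(r) = -5 - 5/(-3) = -5 - 5*(-⅓) = -5 + 5/3 = -10/3)
W(L) = 0 (W(L) = 0*√L = 0)
(o(-4) + 8)*W(6) - 89*2 = (-10/3 + 8)*0 - 89*2 = (14/3)*0 - 1*178 = 0 - 178 = -178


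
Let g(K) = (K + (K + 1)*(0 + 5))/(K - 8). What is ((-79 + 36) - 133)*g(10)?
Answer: -5720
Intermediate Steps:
g(K) = (5 + 6*K)/(-8 + K) (g(K) = (K + (1 + K)*5)/(-8 + K) = (K + (5 + 5*K))/(-8 + K) = (5 + 6*K)/(-8 + K))
((-79 + 36) - 133)*g(10) = ((-79 + 36) - 133)*((5 + 6*10)/(-8 + 10)) = (-43 - 133)*((5 + 60)/2) = -88*65 = -176*65/2 = -5720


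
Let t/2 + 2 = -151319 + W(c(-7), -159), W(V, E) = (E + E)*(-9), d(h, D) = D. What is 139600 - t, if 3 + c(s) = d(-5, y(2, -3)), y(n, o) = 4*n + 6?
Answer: 436518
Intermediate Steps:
y(n, o) = 6 + 4*n
c(s) = 11 (c(s) = -3 + (6 + 4*2) = -3 + (6 + 8) = -3 + 14 = 11)
W(V, E) = -18*E (W(V, E) = (2*E)*(-9) = -18*E)
t = -296918 (t = -4 + 2*(-151319 - 18*(-159)) = -4 + 2*(-151319 + 2862) = -4 + 2*(-148457) = -4 - 296914 = -296918)
139600 - t = 139600 - 1*(-296918) = 139600 + 296918 = 436518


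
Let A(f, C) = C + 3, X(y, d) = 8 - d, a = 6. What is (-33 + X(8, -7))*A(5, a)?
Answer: -162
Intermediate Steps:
A(f, C) = 3 + C
(-33 + X(8, -7))*A(5, a) = (-33 + (8 - 1*(-7)))*(3 + 6) = (-33 + (8 + 7))*9 = (-33 + 15)*9 = -18*9 = -162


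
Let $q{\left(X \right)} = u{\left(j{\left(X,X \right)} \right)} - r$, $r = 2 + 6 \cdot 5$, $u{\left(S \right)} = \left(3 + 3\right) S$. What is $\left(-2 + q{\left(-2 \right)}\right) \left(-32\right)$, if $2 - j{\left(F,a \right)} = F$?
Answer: $320$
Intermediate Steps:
$j{\left(F,a \right)} = 2 - F$
$u{\left(S \right)} = 6 S$
$r = 32$ ($r = 2 + 30 = 32$)
$q{\left(X \right)} = -20 - 6 X$ ($q{\left(X \right)} = 6 \left(2 - X\right) - 32 = \left(12 - 6 X\right) - 32 = -20 - 6 X$)
$\left(-2 + q{\left(-2 \right)}\right) \left(-32\right) = \left(-2 - 8\right) \left(-32\right) = \left(-10\right) \left(-32\right) = 320$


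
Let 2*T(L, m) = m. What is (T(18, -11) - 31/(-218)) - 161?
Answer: -18133/109 ≈ -166.36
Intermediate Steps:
T(L, m) = m/2
(T(18, -11) - 31/(-218)) - 161 = ((½)*(-11) - 31/(-218)) - 161 = (-11/2 - 31*(-1/218)) - 161 = (-11/2 + 31/218) - 161 = -584/109 - 161 = -18133/109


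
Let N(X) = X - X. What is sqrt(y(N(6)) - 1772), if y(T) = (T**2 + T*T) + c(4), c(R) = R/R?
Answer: I*sqrt(1771) ≈ 42.083*I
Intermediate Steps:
N(X) = 0
c(R) = 1
y(T) = 1 + 2*T**2 (y(T) = (T**2 + T*T) + 1 = (T**2 + T**2) + 1 = 2*T**2 + 1 = 1 + 2*T**2)
sqrt(y(N(6)) - 1772) = sqrt((1 + 2*0**2) - 1772) = sqrt((1 + 2*0) - 1772) = sqrt((1 + 0) - 1772) = sqrt(1 - 1772) = sqrt(-1771) = I*sqrt(1771)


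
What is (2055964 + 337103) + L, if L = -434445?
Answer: 1958622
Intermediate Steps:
(2055964 + 337103) + L = (2055964 + 337103) - 434445 = 2393067 - 434445 = 1958622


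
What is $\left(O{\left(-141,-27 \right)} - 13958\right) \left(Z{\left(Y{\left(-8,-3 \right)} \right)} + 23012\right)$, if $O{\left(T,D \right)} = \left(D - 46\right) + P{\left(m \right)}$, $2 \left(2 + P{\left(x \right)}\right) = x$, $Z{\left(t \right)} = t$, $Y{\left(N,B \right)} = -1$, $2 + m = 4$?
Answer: $-322890352$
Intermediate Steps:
$m = 2$ ($m = -2 + 4 = 2$)
$P{\left(x \right)} = -2 + \frac{x}{2}$
$O{\left(T,D \right)} = -47 + D$ ($O{\left(T,D \right)} = \left(D - 46\right) + \left(-2 + \frac{1}{2} \cdot 2\right) = \left(-46 + D\right) + \left(-2 + 1\right) = \left(-46 + D\right) - 1 = -47 + D$)
$\left(O{\left(-141,-27 \right)} - 13958\right) \left(Z{\left(Y{\left(-8,-3 \right)} \right)} + 23012\right) = \left(\left(-47 - 27\right) - 13958\right) \left(-1 + 23012\right) = \left(-74 - 13958\right) 23011 = \left(-14032\right) 23011 = -322890352$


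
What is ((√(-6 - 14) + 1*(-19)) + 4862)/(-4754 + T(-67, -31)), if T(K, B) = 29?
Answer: -4843/4725 - 2*I*√5/4725 ≈ -1.025 - 0.00094648*I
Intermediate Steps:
((√(-6 - 14) + 1*(-19)) + 4862)/(-4754 + T(-67, -31)) = ((√(-6 - 14) + 1*(-19)) + 4862)/(-4754 + 29) = ((√(-20) - 19) + 4862)/(-4725) = ((2*I*√5 - 19) + 4862)*(-1/4725) = ((-19 + 2*I*√5) + 4862)*(-1/4725) = (4843 + 2*I*√5)*(-1/4725) = -4843/4725 - 2*I*√5/4725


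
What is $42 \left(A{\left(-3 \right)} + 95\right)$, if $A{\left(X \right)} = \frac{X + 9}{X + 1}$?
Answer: $3864$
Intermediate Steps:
$A{\left(X \right)} = \frac{9 + X}{1 + X}$
$42 \left(A{\left(-3 \right)} + 95\right) = 42 \left(\frac{9 - 3}{1 - 3} + 95\right) = 42 \left(\frac{1}{-2} \cdot 6 + 95\right) = 42 \left(\left(- \frac{1}{2}\right) 6 + 95\right) = 42 \left(-3 + 95\right) = 42 \cdot 92 = 3864$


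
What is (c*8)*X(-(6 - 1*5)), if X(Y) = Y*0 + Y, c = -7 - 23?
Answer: 240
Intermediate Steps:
c = -30
X(Y) = Y (X(Y) = 0 + Y = Y)
(c*8)*X(-(6 - 1*5)) = (-30*8)*(-(6 - 1*5)) = -(-240)*(6 - 5) = -(-240) = -240*(-1) = 240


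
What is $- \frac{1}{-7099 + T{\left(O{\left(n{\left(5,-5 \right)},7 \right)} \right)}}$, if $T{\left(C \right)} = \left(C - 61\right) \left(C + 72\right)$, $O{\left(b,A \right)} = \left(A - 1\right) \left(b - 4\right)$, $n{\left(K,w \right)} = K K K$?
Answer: $- \frac{1}{523571} \approx -1.91 \cdot 10^{-6}$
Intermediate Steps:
$n{\left(K,w \right)} = K^{3}$ ($n{\left(K,w \right)} = K^{2} K = K^{3}$)
$O{\left(b,A \right)} = \left(-1 + A\right) \left(-4 + b\right)$
$T{\left(C \right)} = \left(-61 + C\right) \left(72 + C\right)$
$- \frac{1}{-7099 + T{\left(O{\left(n{\left(5,-5 \right)},7 \right)} \right)}} = - \frac{1}{-7099 + \left(-4392 + \left(4 - 5^{3} - 28 + 7 \cdot 5^{3}\right)^{2} + 11 \left(4 - 5^{3} - 28 + 7 \cdot 5^{3}\right)\right)} = - \frac{1}{-7099 + \left(-4392 + \left(4 - 125 - 28 + 7 \cdot 125\right)^{2} + 11 \left(4 - 125 - 28 + 7 \cdot 125\right)\right)} = - \frac{1}{-7099 + \left(-4392 + \left(4 - 125 - 28 + 875\right)^{2} + 11 \left(4 - 125 - 28 + 875\right)\right)} = - \frac{1}{-7099 + \left(-4392 + 726^{2} + 11 \cdot 726\right)} = - \frac{1}{-7099 + \left(-4392 + 527076 + 7986\right)} = - \frac{1}{-7099 + 530670} = - \frac{1}{523571}$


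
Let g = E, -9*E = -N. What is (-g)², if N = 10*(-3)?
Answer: 100/9 ≈ 11.111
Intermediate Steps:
N = -30
E = -10/3 (E = -(-1)*(-30)/9 = -⅑*30 = -10/3 ≈ -3.3333)
g = -10/3 ≈ -3.3333
(-g)² = (-1*(-10/3))² = (10/3)² = 100/9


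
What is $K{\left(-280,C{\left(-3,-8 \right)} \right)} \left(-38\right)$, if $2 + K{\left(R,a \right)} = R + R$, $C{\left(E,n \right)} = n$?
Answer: $21356$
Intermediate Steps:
$K{\left(R,a \right)} = -2 + 2 R$ ($K{\left(R,a \right)} = -2 + \left(R + R\right) = -2 + 2 R$)
$K{\left(-280,C{\left(-3,-8 \right)} \right)} \left(-38\right) = \left(-2 + 2 \left(-280\right)\right) \left(-38\right) = \left(-2 - 560\right) \left(-38\right) = \left(-562\right) \left(-38\right) = 21356$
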